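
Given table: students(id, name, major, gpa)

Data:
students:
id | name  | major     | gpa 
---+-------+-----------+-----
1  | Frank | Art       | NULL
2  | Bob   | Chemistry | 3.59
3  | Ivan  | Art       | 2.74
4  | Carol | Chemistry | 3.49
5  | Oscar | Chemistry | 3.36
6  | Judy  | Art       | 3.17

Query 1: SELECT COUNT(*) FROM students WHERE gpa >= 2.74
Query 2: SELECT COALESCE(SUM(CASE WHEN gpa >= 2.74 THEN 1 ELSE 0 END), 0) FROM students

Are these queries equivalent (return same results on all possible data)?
Yes, equivalent

Both queries return: [(5,)]

Reason: COUNT with WHERE vs conditional SUM (COALESCE handles empty-table NULL)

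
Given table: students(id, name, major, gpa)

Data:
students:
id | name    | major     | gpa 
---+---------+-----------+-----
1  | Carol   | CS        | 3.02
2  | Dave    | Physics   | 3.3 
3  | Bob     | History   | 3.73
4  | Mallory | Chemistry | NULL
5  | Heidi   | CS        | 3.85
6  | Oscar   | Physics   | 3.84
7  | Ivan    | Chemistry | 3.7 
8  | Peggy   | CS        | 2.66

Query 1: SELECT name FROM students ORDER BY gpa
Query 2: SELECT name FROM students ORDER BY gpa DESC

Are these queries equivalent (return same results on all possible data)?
No, not equivalent

Query 1 returns: [('Mallory',), ('Peggy',), ('Carol',), ('Dave',), ('Ivan',), ('Bob',), ('Oscar',), ('Heidi',)]
Query 2 returns: [('Heidi',), ('Oscar',), ('Bob',), ('Ivan',), ('Dave',), ('Carol',), ('Peggy',), ('Mallory',)]

Reason: ASC vs DESC gives opposite ordering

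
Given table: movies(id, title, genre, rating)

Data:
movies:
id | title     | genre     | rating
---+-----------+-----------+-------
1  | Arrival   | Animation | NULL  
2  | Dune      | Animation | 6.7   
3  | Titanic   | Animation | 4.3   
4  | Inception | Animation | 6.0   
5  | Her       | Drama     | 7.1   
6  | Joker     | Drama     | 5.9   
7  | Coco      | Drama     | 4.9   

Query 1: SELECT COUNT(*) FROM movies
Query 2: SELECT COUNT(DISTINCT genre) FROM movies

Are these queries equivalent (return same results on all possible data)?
No, not equivalent

Query 1 returns: [(7,)]
Query 2 returns: [(2,)]

Reason: COUNT(*) counts rows, COUNT(DISTINCT genre) counts unique genres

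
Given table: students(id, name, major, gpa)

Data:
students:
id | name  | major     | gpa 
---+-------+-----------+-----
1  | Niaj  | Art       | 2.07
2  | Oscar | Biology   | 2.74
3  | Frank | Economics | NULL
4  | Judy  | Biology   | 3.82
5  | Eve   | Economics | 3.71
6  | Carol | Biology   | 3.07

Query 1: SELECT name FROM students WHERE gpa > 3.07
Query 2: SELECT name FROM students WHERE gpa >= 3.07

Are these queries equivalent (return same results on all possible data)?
No, not equivalent

Query 1 returns: [('Judy',), ('Eve',)]
Query 2 returns: [('Judy',), ('Eve',), ('Carol',)]

Reason: > vs >= gives different results when gpa = 3.07 exists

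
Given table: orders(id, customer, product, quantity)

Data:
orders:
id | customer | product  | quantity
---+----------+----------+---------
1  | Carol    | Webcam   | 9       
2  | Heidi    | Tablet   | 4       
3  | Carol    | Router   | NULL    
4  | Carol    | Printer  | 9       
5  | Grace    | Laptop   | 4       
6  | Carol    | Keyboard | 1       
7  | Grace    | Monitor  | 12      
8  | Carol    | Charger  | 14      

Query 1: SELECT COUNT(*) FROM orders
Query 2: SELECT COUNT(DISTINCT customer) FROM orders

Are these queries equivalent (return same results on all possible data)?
No, not equivalent

Query 1 returns: [(8,)]
Query 2 returns: [(3,)]

Reason: COUNT(*) counts rows, COUNT(DISTINCT customer) counts unique customers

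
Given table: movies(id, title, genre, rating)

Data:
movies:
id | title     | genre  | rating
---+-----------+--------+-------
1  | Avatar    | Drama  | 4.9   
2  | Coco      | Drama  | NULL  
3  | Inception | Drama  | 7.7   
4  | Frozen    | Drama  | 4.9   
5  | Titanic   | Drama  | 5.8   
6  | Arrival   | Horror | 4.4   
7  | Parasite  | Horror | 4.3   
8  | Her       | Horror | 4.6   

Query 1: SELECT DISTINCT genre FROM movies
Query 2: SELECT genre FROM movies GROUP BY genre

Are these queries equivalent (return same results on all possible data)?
Yes, equivalent

Both queries return: [('Drama',), ('Horror',)]

Reason: Both get unique genres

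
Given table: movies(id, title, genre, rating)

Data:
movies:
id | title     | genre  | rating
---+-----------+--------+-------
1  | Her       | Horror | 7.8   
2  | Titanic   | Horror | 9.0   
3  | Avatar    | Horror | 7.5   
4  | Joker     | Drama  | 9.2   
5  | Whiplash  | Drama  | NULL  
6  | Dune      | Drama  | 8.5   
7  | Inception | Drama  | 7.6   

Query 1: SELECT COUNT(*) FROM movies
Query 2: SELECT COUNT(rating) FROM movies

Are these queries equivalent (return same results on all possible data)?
No, not equivalent

Query 1 returns: [(7,)]
Query 2 returns: [(6,)]

Reason: COUNT(*) includes NULLs, COUNT(column) excludes them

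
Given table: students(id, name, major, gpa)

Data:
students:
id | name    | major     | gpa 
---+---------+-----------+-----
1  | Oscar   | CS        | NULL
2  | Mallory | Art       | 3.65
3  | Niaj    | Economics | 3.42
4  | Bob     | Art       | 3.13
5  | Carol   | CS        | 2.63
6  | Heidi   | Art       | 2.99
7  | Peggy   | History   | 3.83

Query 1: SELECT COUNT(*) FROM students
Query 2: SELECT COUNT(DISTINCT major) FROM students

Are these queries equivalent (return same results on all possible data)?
No, not equivalent

Query 1 returns: [(7,)]
Query 2 returns: [(4,)]

Reason: COUNT(*) counts rows, COUNT(DISTINCT major) counts unique majors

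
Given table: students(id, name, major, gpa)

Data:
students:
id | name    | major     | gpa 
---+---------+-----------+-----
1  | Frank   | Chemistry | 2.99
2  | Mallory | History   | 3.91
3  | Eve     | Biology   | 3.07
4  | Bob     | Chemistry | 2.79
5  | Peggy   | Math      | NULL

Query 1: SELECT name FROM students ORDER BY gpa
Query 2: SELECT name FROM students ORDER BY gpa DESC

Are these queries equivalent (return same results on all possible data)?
No, not equivalent

Query 1 returns: [('Peggy',), ('Bob',), ('Frank',), ('Eve',), ('Mallory',)]
Query 2 returns: [('Mallory',), ('Eve',), ('Frank',), ('Bob',), ('Peggy',)]

Reason: ASC vs DESC gives opposite ordering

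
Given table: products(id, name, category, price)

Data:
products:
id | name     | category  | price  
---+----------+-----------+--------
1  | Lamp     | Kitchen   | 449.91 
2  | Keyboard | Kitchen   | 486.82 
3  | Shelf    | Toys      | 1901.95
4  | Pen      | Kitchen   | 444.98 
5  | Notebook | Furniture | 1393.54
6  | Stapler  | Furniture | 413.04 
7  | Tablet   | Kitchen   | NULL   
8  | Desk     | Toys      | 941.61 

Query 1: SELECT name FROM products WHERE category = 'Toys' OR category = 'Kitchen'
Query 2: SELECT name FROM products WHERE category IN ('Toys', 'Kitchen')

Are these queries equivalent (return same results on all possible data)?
Yes, equivalent

Both queries return: [('Desk',), ('Keyboard',), ('Lamp',), ('Pen',), ('Shelf',), ('Tablet',)]

Reason: OR vs IN are equivalent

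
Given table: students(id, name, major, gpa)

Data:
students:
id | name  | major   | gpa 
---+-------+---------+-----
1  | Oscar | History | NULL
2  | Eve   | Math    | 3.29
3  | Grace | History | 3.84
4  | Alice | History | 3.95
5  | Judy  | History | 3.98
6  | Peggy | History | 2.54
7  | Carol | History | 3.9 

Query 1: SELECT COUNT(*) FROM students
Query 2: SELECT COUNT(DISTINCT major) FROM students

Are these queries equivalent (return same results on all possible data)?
No, not equivalent

Query 1 returns: [(7,)]
Query 2 returns: [(2,)]

Reason: COUNT(*) counts rows, COUNT(DISTINCT major) counts unique majors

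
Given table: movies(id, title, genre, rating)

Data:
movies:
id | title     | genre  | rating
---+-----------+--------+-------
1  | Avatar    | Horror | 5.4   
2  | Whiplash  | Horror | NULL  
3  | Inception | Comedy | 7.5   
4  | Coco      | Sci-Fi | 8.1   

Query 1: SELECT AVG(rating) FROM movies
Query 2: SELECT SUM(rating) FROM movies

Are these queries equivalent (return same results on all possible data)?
No, not equivalent

Query 1 returns: [(7.0,)]
Query 2 returns: [(21.0,)]

Reason: AVG vs SUM give different aggregate values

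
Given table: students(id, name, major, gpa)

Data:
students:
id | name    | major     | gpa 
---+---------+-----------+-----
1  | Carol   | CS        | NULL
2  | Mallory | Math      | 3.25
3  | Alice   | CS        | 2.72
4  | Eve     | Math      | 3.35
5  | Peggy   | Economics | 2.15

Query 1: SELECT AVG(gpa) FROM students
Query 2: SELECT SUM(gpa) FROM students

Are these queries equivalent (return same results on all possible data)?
No, not equivalent

Query 1 returns: [(2.8675,)]
Query 2 returns: [(11.47,)]

Reason: AVG vs SUM give different aggregate values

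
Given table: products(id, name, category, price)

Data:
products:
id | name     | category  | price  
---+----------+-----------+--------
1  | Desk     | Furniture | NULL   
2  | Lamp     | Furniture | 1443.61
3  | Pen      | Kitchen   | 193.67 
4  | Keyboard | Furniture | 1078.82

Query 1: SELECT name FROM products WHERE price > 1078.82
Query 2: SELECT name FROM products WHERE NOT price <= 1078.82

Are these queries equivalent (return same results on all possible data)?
Yes, equivalent

Both queries return: [('Lamp',)]

Reason: Both filter price > 1078.82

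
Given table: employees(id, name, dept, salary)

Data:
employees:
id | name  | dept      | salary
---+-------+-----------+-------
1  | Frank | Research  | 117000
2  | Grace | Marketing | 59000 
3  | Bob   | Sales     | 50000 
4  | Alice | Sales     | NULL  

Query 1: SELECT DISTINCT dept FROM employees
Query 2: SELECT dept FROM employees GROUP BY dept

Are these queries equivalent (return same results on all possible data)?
Yes, equivalent

Both queries return: [('Marketing',), ('Research',), ('Sales',)]

Reason: Both get unique depts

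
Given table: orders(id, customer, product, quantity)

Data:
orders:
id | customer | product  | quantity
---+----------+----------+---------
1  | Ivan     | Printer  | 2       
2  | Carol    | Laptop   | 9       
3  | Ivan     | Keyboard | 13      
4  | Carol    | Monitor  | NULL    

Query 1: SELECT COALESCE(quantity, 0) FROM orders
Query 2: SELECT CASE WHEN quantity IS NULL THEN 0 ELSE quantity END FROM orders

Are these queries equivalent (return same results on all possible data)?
Yes, equivalent

Both queries return: [(0,), (2,), (9,), (13,)]

Reason: COALESCE vs CASE for NULL handling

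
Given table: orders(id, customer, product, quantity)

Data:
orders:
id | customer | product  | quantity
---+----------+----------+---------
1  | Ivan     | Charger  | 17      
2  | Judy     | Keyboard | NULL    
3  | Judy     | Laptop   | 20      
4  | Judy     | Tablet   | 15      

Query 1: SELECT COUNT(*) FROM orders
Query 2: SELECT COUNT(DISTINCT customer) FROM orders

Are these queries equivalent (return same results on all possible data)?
No, not equivalent

Query 1 returns: [(4,)]
Query 2 returns: [(2,)]

Reason: COUNT(*) counts rows, COUNT(DISTINCT customer) counts unique customers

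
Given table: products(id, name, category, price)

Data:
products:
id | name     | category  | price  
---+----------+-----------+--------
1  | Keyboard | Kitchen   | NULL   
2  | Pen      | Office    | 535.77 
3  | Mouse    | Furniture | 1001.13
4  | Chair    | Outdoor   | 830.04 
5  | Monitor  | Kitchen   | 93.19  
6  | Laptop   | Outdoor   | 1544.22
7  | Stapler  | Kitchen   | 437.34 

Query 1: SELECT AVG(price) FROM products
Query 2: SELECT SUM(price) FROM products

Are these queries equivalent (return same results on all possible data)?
No, not equivalent

Query 1 returns: [(740.2816666666666,)]
Query 2 returns: [(4441.69,)]

Reason: AVG vs SUM give different aggregate values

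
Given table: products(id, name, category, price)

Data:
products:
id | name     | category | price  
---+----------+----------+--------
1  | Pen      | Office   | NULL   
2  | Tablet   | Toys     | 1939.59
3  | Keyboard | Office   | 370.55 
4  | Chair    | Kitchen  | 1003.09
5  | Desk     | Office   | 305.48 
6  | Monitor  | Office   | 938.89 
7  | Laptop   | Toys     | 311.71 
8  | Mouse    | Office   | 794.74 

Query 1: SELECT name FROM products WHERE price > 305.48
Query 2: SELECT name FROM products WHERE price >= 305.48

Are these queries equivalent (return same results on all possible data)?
No, not equivalent

Query 1 returns: [('Tablet',), ('Keyboard',), ('Chair',), ('Monitor',), ('Laptop',), ('Mouse',)]
Query 2 returns: [('Tablet',), ('Keyboard',), ('Chair',), ('Desk',), ('Monitor',), ('Laptop',), ('Mouse',)]

Reason: > vs >= gives different results when price = 305.48 exists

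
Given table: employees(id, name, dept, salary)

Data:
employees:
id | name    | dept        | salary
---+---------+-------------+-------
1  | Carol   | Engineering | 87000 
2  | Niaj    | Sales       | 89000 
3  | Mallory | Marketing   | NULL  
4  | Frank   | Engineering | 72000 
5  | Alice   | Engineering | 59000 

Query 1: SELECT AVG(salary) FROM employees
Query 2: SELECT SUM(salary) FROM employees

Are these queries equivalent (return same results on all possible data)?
No, not equivalent

Query 1 returns: [(76750.0,)]
Query 2 returns: [(307000,)]

Reason: AVG vs SUM give different aggregate values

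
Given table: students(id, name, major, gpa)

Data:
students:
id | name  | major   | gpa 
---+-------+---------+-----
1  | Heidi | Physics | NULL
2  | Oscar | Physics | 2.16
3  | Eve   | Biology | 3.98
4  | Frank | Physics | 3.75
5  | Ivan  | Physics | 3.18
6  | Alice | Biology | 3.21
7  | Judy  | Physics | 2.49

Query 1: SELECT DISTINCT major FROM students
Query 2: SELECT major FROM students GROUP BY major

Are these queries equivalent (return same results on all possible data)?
Yes, equivalent

Both queries return: [('Biology',), ('Physics',)]

Reason: Both get unique majors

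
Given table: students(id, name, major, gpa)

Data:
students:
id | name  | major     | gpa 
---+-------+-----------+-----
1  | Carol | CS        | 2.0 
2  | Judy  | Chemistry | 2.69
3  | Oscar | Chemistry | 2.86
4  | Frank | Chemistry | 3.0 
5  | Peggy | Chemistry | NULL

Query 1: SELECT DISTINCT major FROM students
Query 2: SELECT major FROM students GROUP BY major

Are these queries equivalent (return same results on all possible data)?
Yes, equivalent

Both queries return: [('CS',), ('Chemistry',)]

Reason: Both get unique majors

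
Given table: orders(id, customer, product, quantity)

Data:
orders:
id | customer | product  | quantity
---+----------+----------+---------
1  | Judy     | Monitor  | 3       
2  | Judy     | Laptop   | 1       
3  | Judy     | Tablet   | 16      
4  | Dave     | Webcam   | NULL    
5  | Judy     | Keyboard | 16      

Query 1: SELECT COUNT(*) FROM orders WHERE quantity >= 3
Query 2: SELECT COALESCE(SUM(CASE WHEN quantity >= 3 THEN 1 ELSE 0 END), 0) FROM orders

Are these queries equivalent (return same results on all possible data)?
Yes, equivalent

Both queries return: [(3,)]

Reason: COUNT with WHERE vs conditional SUM (COALESCE handles empty-table NULL)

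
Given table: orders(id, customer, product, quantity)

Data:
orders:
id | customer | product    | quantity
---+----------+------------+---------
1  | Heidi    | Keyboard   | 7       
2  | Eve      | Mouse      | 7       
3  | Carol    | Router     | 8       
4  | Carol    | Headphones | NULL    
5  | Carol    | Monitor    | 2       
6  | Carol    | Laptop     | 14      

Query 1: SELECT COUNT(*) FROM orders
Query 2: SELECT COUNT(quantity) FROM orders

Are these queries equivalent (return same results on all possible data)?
No, not equivalent

Query 1 returns: [(6,)]
Query 2 returns: [(5,)]

Reason: COUNT(*) includes NULLs, COUNT(column) excludes them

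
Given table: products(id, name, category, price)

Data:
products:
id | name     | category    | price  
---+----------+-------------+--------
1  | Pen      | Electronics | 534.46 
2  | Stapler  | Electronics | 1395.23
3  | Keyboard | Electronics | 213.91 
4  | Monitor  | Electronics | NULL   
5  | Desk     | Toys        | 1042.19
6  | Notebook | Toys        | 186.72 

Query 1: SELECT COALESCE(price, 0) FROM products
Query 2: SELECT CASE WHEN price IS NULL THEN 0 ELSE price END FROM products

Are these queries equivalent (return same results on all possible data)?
Yes, equivalent

Both queries return: [(0,), (186.72,), (213.91,), (534.46,), (1042.19,), (1395.23,)]

Reason: COALESCE vs CASE for NULL handling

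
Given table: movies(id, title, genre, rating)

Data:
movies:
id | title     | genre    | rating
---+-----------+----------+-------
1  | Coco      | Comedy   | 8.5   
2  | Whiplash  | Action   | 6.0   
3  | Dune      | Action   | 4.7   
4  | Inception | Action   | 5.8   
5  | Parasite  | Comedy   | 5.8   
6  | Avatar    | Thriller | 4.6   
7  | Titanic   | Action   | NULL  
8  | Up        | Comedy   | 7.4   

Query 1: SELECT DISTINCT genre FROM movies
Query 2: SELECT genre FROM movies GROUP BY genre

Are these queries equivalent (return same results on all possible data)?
Yes, equivalent

Both queries return: [('Action',), ('Comedy',), ('Thriller',)]

Reason: Both get unique genres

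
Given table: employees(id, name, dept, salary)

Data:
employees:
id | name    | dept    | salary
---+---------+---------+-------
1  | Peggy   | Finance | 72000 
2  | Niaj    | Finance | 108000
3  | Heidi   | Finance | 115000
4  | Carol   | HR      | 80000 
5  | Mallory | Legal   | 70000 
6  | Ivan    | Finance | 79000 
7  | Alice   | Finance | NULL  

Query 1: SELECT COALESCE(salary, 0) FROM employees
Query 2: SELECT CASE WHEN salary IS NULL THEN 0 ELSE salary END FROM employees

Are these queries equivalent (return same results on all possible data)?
Yes, equivalent

Both queries return: [(0,), (70000,), (72000,), (79000,), (80000,), (108000,), (115000,)]

Reason: COALESCE vs CASE for NULL handling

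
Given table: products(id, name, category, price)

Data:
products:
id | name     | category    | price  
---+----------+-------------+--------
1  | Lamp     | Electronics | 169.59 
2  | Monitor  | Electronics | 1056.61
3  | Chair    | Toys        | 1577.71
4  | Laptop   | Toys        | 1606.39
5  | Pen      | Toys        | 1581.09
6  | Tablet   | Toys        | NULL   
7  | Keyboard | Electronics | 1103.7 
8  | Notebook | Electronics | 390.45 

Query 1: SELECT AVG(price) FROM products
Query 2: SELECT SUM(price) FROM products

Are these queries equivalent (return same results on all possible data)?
No, not equivalent

Query 1 returns: [(1069.3628571428571,)]
Query 2 returns: [(7485.54,)]

Reason: AVG vs SUM give different aggregate values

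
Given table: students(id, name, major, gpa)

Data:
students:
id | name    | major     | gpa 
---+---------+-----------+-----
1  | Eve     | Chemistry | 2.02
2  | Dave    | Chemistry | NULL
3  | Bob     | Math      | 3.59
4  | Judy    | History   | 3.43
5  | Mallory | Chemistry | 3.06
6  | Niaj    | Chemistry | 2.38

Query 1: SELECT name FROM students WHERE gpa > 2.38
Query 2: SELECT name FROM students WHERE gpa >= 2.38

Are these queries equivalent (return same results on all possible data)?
No, not equivalent

Query 1 returns: [('Bob',), ('Judy',), ('Mallory',)]
Query 2 returns: [('Bob',), ('Judy',), ('Mallory',), ('Niaj',)]

Reason: > vs >= gives different results when gpa = 2.38 exists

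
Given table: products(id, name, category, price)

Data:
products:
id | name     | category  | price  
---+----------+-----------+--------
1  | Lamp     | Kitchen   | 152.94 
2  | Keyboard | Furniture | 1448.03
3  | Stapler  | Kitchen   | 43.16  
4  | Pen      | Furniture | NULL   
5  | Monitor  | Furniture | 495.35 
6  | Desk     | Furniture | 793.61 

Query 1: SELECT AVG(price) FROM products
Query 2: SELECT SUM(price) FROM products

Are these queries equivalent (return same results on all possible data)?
No, not equivalent

Query 1 returns: [(586.618,)]
Query 2 returns: [(2933.09,)]

Reason: AVG vs SUM give different aggregate values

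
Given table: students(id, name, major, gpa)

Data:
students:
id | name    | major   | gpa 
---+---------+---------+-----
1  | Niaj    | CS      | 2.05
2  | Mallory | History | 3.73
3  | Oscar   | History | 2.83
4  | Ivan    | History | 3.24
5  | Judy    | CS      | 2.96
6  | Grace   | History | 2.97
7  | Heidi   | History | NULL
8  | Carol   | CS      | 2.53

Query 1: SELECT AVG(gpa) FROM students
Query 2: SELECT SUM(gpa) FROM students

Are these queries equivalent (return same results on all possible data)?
No, not equivalent

Query 1 returns: [(2.9014285714285712,)]
Query 2 returns: [(20.31,)]

Reason: AVG vs SUM give different aggregate values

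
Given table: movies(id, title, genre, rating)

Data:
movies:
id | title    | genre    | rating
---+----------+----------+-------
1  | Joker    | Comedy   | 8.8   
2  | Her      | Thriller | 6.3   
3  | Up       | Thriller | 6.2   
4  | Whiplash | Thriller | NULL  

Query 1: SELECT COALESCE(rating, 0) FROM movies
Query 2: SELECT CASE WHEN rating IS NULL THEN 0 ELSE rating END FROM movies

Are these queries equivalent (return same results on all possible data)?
Yes, equivalent

Both queries return: [(0,), (6.2,), (6.3,), (8.8,)]

Reason: COALESCE vs CASE for NULL handling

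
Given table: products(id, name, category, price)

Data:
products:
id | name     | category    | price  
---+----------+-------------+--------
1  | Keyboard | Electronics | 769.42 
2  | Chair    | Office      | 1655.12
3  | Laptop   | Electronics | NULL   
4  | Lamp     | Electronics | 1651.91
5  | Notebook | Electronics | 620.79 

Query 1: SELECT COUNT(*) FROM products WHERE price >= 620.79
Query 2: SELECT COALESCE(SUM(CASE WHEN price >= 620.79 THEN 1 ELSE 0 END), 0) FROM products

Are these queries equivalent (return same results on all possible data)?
Yes, equivalent

Both queries return: [(4,)]

Reason: COUNT with WHERE vs conditional SUM (COALESCE handles empty-table NULL)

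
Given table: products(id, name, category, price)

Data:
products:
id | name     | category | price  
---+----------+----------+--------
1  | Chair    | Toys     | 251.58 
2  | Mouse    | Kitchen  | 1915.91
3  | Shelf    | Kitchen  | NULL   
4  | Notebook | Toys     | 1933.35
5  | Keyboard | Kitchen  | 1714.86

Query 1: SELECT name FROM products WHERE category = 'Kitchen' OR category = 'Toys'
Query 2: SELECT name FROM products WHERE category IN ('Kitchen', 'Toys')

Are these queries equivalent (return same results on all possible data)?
Yes, equivalent

Both queries return: [('Chair',), ('Keyboard',), ('Mouse',), ('Notebook',), ('Shelf',)]

Reason: OR vs IN are equivalent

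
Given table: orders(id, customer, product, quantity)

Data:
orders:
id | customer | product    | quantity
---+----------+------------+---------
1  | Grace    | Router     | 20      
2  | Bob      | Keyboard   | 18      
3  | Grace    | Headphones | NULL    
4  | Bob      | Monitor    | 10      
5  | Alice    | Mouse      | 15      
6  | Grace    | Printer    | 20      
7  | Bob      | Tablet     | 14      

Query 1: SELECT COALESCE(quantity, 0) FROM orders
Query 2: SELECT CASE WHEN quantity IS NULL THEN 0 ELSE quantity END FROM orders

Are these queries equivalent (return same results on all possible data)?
Yes, equivalent

Both queries return: [(0,), (10,), (14,), (15,), (18,), (20,), (20,)]

Reason: COALESCE vs CASE for NULL handling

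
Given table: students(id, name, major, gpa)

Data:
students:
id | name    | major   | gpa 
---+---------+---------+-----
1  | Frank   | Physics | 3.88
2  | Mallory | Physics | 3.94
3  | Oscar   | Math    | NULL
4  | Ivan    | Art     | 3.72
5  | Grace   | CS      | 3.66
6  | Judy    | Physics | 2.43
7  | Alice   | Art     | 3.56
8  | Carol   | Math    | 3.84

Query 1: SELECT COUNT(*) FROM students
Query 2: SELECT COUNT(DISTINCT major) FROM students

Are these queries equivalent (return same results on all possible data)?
No, not equivalent

Query 1 returns: [(8,)]
Query 2 returns: [(4,)]

Reason: COUNT(*) counts rows, COUNT(DISTINCT major) counts unique majors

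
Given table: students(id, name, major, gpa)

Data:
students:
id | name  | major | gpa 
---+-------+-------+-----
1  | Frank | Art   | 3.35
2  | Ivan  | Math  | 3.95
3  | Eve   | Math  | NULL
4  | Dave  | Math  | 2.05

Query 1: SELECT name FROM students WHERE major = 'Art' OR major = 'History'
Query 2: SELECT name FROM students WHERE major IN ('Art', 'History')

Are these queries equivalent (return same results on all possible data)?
Yes, equivalent

Both queries return: [('Frank',)]

Reason: OR vs IN are equivalent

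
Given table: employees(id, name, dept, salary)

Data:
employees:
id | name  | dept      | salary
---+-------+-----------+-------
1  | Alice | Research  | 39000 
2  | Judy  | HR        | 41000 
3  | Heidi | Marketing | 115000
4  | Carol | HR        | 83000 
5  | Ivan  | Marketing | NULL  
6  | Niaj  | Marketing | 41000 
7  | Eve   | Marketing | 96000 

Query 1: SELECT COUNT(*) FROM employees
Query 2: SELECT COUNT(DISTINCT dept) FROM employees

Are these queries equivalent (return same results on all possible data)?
No, not equivalent

Query 1 returns: [(7,)]
Query 2 returns: [(3,)]

Reason: COUNT(*) counts rows, COUNT(DISTINCT dept) counts unique depts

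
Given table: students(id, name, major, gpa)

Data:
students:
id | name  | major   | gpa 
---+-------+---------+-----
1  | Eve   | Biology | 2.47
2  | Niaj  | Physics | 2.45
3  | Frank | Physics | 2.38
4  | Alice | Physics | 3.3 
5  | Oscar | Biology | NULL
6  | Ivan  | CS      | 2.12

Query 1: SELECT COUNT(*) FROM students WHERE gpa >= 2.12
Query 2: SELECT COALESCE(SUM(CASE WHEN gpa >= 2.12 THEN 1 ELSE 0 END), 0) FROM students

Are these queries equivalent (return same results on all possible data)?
Yes, equivalent

Both queries return: [(5,)]

Reason: COUNT with WHERE vs conditional SUM (COALESCE handles empty-table NULL)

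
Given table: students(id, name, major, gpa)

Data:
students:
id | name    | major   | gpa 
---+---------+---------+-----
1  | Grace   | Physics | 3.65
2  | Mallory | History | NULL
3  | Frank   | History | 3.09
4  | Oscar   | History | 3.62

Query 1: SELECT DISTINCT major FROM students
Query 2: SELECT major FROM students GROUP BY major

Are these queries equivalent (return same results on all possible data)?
Yes, equivalent

Both queries return: [('History',), ('Physics',)]

Reason: Both get unique majors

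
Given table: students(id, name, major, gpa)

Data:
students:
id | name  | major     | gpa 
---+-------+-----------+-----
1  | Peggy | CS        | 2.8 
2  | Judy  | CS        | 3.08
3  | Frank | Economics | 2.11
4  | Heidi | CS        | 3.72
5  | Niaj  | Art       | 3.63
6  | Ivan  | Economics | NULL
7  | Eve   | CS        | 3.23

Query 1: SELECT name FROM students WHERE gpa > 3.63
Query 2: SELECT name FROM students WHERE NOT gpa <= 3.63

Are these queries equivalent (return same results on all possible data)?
Yes, equivalent

Both queries return: [('Heidi',)]

Reason: Both filter gpa > 3.63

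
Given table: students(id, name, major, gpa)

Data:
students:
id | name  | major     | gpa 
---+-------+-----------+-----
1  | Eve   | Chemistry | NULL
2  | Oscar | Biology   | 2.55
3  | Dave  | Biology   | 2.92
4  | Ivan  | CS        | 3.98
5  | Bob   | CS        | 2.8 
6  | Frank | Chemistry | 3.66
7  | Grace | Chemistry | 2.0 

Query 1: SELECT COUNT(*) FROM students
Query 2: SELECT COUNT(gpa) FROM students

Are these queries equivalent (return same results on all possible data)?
No, not equivalent

Query 1 returns: [(7,)]
Query 2 returns: [(6,)]

Reason: COUNT(*) includes NULLs, COUNT(column) excludes them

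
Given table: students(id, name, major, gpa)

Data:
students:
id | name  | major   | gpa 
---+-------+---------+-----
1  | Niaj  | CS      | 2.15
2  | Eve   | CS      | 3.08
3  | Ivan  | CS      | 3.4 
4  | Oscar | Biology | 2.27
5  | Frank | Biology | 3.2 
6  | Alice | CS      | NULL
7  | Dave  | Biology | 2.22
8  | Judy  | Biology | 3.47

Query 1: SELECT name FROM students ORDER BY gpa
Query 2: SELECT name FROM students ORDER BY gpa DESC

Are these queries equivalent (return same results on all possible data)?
No, not equivalent

Query 1 returns: [('Alice',), ('Niaj',), ('Dave',), ('Oscar',), ('Eve',), ('Frank',), ('Ivan',), ('Judy',)]
Query 2 returns: [('Judy',), ('Ivan',), ('Frank',), ('Eve',), ('Oscar',), ('Dave',), ('Niaj',), ('Alice',)]

Reason: ASC vs DESC gives opposite ordering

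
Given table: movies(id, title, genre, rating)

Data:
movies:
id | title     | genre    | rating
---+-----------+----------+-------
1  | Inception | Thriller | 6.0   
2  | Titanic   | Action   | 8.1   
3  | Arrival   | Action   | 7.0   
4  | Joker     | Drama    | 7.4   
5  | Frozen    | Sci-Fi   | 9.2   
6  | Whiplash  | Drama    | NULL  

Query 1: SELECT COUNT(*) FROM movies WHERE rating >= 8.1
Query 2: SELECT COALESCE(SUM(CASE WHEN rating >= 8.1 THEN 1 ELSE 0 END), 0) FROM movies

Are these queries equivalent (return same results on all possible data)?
Yes, equivalent

Both queries return: [(2,)]

Reason: COUNT with WHERE vs conditional SUM (COALESCE handles empty-table NULL)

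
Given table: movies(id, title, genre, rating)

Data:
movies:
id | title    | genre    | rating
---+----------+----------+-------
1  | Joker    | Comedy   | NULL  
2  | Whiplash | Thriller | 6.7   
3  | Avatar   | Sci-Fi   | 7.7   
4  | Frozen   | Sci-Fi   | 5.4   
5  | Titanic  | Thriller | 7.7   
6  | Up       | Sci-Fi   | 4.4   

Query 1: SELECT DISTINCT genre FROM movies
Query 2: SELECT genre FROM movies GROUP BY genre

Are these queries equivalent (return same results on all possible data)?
Yes, equivalent

Both queries return: [('Comedy',), ('Sci-Fi',), ('Thriller',)]

Reason: Both get unique genres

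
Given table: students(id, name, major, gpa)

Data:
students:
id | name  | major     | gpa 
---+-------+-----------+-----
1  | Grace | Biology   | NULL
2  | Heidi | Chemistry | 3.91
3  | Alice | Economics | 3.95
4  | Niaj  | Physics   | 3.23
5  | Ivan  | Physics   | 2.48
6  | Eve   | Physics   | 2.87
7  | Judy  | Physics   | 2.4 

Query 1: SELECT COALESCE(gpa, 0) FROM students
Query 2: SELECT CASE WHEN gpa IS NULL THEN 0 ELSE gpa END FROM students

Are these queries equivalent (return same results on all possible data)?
Yes, equivalent

Both queries return: [(0,), (2.4,), (2.48,), (2.87,), (3.23,), (3.91,), (3.95,)]

Reason: COALESCE vs CASE for NULL handling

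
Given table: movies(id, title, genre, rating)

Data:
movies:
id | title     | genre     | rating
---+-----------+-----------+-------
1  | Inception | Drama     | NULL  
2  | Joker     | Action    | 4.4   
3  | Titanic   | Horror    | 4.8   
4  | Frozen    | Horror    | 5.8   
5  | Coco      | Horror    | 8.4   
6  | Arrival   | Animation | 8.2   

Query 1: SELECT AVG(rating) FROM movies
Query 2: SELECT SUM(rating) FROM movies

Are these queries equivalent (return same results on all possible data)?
No, not equivalent

Query 1 returns: [(6.32,)]
Query 2 returns: [(31.6,)]

Reason: AVG vs SUM give different aggregate values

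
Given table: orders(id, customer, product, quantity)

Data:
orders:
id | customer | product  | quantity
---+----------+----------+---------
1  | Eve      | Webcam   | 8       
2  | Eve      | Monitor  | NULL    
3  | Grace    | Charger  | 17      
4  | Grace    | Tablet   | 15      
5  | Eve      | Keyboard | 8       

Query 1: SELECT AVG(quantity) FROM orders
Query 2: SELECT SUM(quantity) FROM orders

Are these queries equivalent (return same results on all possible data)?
No, not equivalent

Query 1 returns: [(12.0,)]
Query 2 returns: [(48,)]

Reason: AVG vs SUM give different aggregate values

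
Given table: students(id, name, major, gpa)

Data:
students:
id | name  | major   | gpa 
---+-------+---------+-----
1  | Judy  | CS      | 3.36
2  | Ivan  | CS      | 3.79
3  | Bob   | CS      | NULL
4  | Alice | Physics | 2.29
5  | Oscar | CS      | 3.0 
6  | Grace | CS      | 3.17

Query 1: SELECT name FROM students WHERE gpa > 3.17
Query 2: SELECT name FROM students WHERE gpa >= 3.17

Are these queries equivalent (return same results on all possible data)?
No, not equivalent

Query 1 returns: [('Judy',), ('Ivan',)]
Query 2 returns: [('Judy',), ('Ivan',), ('Grace',)]

Reason: > vs >= gives different results when gpa = 3.17 exists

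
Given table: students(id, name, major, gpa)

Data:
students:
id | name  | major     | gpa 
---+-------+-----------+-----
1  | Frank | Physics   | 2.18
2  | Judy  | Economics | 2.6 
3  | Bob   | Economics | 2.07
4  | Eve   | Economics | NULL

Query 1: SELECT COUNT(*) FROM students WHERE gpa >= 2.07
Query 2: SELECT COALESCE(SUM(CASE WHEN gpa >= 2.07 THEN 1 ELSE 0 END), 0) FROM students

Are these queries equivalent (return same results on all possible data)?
Yes, equivalent

Both queries return: [(3,)]

Reason: COUNT with WHERE vs conditional SUM (COALESCE handles empty-table NULL)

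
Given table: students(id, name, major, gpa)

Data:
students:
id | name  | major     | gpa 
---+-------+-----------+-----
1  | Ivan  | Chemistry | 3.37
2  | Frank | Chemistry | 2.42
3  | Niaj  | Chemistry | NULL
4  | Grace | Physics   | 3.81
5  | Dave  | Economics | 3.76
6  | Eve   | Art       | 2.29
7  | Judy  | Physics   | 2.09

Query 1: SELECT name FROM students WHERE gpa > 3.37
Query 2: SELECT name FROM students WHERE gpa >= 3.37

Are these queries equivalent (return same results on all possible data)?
No, not equivalent

Query 1 returns: [('Grace',), ('Dave',)]
Query 2 returns: [('Ivan',), ('Grace',), ('Dave',)]

Reason: > vs >= gives different results when gpa = 3.37 exists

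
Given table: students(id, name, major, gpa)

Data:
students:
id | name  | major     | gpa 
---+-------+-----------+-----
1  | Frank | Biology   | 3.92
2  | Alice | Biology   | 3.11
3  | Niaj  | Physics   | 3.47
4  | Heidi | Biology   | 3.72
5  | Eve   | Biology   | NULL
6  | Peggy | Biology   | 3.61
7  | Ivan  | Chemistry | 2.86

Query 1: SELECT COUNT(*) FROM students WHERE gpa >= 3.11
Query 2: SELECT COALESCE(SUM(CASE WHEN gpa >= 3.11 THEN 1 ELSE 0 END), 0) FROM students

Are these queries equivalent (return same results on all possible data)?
Yes, equivalent

Both queries return: [(5,)]

Reason: COUNT with WHERE vs conditional SUM (COALESCE handles empty-table NULL)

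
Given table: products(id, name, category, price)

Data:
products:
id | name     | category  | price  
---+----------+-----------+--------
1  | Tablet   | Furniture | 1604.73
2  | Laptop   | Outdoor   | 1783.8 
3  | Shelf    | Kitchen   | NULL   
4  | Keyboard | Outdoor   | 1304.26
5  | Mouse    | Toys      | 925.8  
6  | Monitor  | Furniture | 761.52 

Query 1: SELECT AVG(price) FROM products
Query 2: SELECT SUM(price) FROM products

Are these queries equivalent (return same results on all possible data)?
No, not equivalent

Query 1 returns: [(1276.022,)]
Query 2 returns: [(6380.11,)]

Reason: AVG vs SUM give different aggregate values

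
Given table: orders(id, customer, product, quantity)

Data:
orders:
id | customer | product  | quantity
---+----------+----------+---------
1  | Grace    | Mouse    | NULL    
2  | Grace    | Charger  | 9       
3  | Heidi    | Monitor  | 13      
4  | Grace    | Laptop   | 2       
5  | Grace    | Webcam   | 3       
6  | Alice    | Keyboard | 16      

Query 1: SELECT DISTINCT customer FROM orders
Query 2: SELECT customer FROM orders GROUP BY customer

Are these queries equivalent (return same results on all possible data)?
Yes, equivalent

Both queries return: [('Alice',), ('Grace',), ('Heidi',)]

Reason: Both get unique customers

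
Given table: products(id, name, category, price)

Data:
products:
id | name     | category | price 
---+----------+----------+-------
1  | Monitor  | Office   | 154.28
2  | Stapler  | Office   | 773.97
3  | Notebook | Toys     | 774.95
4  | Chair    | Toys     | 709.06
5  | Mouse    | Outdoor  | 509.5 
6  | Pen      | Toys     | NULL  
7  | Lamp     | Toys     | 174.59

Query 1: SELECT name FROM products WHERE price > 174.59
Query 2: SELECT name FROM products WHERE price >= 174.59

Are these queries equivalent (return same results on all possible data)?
No, not equivalent

Query 1 returns: [('Stapler',), ('Notebook',), ('Chair',), ('Mouse',)]
Query 2 returns: [('Stapler',), ('Notebook',), ('Chair',), ('Mouse',), ('Lamp',)]

Reason: > vs >= gives different results when price = 174.59 exists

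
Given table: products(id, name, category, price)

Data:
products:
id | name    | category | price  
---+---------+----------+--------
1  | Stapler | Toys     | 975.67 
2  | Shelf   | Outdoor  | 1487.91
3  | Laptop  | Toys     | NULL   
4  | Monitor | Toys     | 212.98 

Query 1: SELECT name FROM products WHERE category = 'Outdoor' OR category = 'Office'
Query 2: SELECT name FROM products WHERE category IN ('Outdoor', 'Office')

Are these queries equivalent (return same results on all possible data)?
Yes, equivalent

Both queries return: [('Shelf',)]

Reason: OR vs IN are equivalent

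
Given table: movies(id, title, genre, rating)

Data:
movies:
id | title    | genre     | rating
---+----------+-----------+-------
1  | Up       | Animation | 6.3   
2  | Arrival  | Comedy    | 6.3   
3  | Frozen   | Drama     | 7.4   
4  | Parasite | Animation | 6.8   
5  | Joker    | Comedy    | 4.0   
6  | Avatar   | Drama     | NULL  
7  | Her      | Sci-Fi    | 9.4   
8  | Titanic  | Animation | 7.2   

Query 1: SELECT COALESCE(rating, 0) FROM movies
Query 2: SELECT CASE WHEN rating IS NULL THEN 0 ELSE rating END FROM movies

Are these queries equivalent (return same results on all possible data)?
Yes, equivalent

Both queries return: [(0,), (4.0,), (6.3,), (6.3,), (6.8,), (7.2,), (7.4,), (9.4,)]

Reason: COALESCE vs CASE for NULL handling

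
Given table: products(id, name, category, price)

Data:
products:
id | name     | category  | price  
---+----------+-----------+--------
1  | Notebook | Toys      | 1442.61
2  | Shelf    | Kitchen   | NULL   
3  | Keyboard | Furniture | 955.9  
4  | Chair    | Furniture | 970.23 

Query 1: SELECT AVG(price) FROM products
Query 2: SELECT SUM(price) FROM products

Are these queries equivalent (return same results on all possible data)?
No, not equivalent

Query 1 returns: [(1122.9133333333332,)]
Query 2 returns: [(3368.74,)]

Reason: AVG vs SUM give different aggregate values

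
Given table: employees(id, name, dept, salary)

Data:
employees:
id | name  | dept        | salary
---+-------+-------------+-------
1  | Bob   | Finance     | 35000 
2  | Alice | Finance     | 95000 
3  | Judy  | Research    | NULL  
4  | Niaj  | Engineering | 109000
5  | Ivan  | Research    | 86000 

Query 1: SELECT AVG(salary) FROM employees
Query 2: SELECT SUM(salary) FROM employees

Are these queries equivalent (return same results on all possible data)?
No, not equivalent

Query 1 returns: [(81250.0,)]
Query 2 returns: [(325000,)]

Reason: AVG vs SUM give different aggregate values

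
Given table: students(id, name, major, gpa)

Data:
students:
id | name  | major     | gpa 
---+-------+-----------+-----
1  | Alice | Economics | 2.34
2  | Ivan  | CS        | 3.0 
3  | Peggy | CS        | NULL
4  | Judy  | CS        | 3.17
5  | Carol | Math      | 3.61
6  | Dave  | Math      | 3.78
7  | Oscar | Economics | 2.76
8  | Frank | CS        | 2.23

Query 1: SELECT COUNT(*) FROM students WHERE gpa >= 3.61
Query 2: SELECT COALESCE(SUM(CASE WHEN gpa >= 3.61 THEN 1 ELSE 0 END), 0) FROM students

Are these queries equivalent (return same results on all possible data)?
Yes, equivalent

Both queries return: [(2,)]

Reason: COUNT with WHERE vs conditional SUM (COALESCE handles empty-table NULL)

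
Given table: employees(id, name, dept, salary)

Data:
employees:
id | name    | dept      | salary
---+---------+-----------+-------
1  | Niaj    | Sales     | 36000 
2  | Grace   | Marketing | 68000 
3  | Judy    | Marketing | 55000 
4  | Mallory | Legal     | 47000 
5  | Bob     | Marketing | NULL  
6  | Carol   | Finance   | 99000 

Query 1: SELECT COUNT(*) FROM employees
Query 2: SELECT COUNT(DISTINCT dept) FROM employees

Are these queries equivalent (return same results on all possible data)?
No, not equivalent

Query 1 returns: [(6,)]
Query 2 returns: [(4,)]

Reason: COUNT(*) counts rows, COUNT(DISTINCT dept) counts unique depts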